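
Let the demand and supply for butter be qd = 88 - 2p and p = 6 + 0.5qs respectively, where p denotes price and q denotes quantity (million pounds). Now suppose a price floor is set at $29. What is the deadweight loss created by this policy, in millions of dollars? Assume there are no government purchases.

32

Rearranging supply gives qs = 2p - 12. Equilibrium: 88 - 2p = 2p - 12, so 100 = 4p and p* = 25, q* = 38.
The floor of 29 is above the equilibrium price 25, so it binds.
At p = 29: qd = 88 - 2·29 = 30 and qs = 2·29 - 12 = 46.
Quantity traded falls to 30. At q = 30 the demand price is (88 - 30)/2 = 29 and the supply price is (12 + 30)/2 = 21.
Deadweight loss = ½ · (29 - 21) · (38 - 30) = ½ · 8 · 8 = 32.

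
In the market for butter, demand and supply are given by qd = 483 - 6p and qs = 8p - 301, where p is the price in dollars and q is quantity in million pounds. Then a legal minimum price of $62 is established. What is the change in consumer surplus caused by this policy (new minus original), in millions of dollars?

Setting quantity demanded equal to quantity supplied, 483 - 6p = 8p - 301, gives p* = 56 and q* = 147.
Since 62 > 56, the floor is binding.
At p = 62: qd = 483 - 6·62 = 111 and qs = 8·62 - 301 = 195.
Consumer surplus without the control is ½ · (80.5 - 56) · 147 = 1800.75.
With the floor, consumers buy 111 units at 62, so CS = ½ · (80.5 - 62) · 111 = 1026.75.
Change in consumer surplus = 1026.75 - 1800.75 = -774.

-774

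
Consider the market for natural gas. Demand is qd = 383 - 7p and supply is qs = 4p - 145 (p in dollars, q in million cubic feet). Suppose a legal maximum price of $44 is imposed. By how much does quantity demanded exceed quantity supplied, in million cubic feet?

44

Without the control the market clears where 383 - 7p = 4p - 145, i.e. p* = 48 and q* = 47.
Since 44 < 48, the ceiling is binding.
At p = 44: qd = 383 - 7·44 = 75 and qs = 4·44 - 145 = 31.
Shortage = qd - qs = 75 - 31 = 44.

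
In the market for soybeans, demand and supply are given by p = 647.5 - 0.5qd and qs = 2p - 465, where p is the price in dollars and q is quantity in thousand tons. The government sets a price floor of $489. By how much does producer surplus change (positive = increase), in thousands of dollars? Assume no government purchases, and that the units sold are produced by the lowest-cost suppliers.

Rearranging demand gives qd = 1295 - 2p. Setting quantity demanded equal to quantity supplied, 1295 - 2p = 2p - 465, gives p* = 440 and q* = 415.
Since 489 > 440, the floor is binding.
At p = 489: qd = 1295 - 2·489 = 317 and qs = 2·489 - 465 = 513.
Producer surplus without the control is ½ · (440 - 232.5) · 415 = 43056.25.
With the floor, 317 units are sold at 489. The supply price at q = 317 is 391, so PS = ½ · [(489 - 232.5) + (489 - 391)] · 317 = 56188.25.
Change in producer surplus = 56188.25 - 43056.25 = 13132.

13132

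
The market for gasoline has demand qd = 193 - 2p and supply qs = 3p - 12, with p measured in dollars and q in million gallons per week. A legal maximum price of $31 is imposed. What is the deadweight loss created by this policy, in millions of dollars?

Without the control the market clears where 193 - 2p = 3p - 12, i.e. p* = 41 and q* = 111.
The ceiling of 31 is below the equilibrium price 41, so it binds.
At p = 31: qd = 193 - 2·31 = 131 and qs = 3·31 - 12 = 81.
Quantity traded falls to 81. At q = 81 the demand price is (193 - 81)/2 = 56 and the supply price is (12 + 81)/3 = 31.
Deadweight loss = ½ · (56 - 31) · (111 - 81) = ½ · 25 · 30 = 375.

375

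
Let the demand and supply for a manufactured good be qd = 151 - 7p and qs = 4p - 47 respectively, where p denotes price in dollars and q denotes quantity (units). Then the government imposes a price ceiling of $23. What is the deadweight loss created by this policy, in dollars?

In a free market, 151 - 7p = 4p - 47 gives the equilibrium p* = 18, q* = 25.
The ceiling of 23 is above the equilibrium price 18, so it is not binding; the market clears at p* = 18, q* = 25.
Since the control does not bind, no trades are prevented and deadweight loss is zero.

0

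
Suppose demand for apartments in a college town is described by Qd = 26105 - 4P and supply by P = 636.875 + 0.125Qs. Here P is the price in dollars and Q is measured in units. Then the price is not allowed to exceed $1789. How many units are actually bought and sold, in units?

Rearranging supply gives Qs = 8P - 5095. In a free market, 26105 - 4P = 8P - 5095 gives the equilibrium P* = 2600, Q* = 15705.
Since 1789 < 2600, the ceiling is binding.
At P = 1789: Qd = 26105 - 4·1789 = 18949 and Qs = 8·1789 - 5095 = 9217.
The quantity actually transacted is the short side, supply: 9217.

9217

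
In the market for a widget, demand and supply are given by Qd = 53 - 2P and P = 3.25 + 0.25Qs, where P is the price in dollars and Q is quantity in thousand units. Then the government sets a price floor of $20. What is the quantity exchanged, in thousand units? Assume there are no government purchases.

13

Rearranging supply gives Qs = 4P - 13. Equilibrium: 53 - 2P = 4P - 13, so 66 = 6P and P* = 11, Q* = 31.
The floor of 20 is above the equilibrium price 11, so it binds.
At P = 20: Qd = 53 - 2·20 = 13 and Qs = 4·20 - 13 = 67.
The quantity actually transacted is the short side, demand: 13.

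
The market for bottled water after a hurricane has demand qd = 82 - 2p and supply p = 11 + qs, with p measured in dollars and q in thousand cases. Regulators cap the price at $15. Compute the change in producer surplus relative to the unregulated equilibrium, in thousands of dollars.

-192

Rearranging supply gives qs = p - 11. In a free market, 82 - 2p = p - 11 gives the equilibrium p* = 31, q* = 20.
The ceiling of 15 is below the equilibrium price 31, so it binds.
At p = 15: qd = 82 - 2·15 = 52 and qs = 15 - 11 = 4.
Producer surplus without the control is ½ · (31 - 11) · 20 = 200.
With the ceiling, producers sell 4 units at 15, so PS = ½ · (15 - 11) · 4 = 8.
Change in producer surplus = 8 - 200 = -192.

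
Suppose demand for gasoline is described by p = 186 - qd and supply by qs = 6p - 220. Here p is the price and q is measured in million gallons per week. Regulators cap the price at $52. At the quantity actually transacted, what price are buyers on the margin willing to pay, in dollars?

94

Rearranging demand gives qd = 186 - p. In a free market, 186 - p = 6p - 220 gives the equilibrium p* = 58, q* = 128.
Since 52 < 58, the ceiling is binding.
At p = 52: qd = 186 - 52 = 134 and qs = 6·52 - 220 = 92.
Only 92 units reach the market. On the demand curve, the marginal buyer's willingness to pay at q = 92 is (186 - 92) = 94.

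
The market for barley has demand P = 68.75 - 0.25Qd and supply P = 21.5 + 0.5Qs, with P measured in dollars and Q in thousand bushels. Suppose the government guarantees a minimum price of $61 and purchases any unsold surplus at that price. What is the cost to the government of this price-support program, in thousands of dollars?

2928

Rearranging demand gives Qd = 275 - 4P; rearranging supply gives Qs = 2P - 43. In a free market, 275 - 4P = 2P - 43 gives the equilibrium P* = 53, Q* = 63.
Because the floor (61) lies above the market-clearing price, it is binding.
At P = 61: Qd = 275 - 4·61 = 31 and Qs = 2·61 - 43 = 79.
Surplus = Qs - Qd = 48.
Government expenditure = surplus × support price = 48 × 61 = 2928.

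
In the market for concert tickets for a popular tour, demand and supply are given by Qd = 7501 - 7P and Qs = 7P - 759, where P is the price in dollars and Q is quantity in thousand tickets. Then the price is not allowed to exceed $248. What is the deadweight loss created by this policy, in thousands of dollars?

In a free market, 7501 - 7P = 7P - 759 gives the equilibrium P* = 590, Q* = 3371.
Because the ceiling (248) lies below the market-clearing price, it is binding.
At P = 248: Qd = 7501 - 7·248 = 5765 and Qs = 7·248 - 759 = 977.
Quantity traded falls to 977. At Q = 977 the demand price is (7501 - 977)/7 = 932 and the supply price is (759 + 977)/7 = 248.
Deadweight loss = ½ · (932 - 248) · (3371 - 977) = ½ · 684 · 2394 = 818748.

818748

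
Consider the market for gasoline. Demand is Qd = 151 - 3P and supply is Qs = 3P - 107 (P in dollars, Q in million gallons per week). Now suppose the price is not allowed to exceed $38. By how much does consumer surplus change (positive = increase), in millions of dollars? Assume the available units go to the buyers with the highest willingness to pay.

Equilibrium: 151 - 3P = 3P - 107, so 258 = 6P and P* = 43, Q* = 22.
The ceiling of 38 is below the equilibrium price 43, so it binds.
At P = 38: Qd = 151 - 3·38 = 37 and Qs = 3·38 - 107 = 7.
Consumer surplus without the control is ½ · (151/3 - 43) · 22 = 242/3.
With the ceiling, 7 units are sold at 38 (assume they go to the highest-value buyers). The demand price at Q = 7 is 48, so CS = ½ · [(151/3 - 38) + (48 - 38)] · 7 = 469/6.
Change in consumer surplus = 469/6 - 242/3 = -2.5.

-2.5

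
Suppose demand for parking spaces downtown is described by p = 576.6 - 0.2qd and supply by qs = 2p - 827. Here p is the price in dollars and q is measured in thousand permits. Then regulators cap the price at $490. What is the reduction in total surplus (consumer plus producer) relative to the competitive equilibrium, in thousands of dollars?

Rearranging demand gives qd = 2883 - 5p. Equilibrium: 2883 - 5p = 2p - 827, so 3710 = 7p and p* = 530, q* = 233.
The ceiling of 490 is below the equilibrium price 530, so it binds.
At p = 490: qd = 2883 - 5·490 = 433 and qs = 2·490 - 827 = 153.
Quantity traded falls to 153. At q = 153 the demand price is (2883 - 153)/5 = 546 and the supply price is (827 + 153)/2 = 490.
Deadweight loss = ½ · (546 - 490) · (233 - 153) = ½ · 56 · 80 = 2240.

2240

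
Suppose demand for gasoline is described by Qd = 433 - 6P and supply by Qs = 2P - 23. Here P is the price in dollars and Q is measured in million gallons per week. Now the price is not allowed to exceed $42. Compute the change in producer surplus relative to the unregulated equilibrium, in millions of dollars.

Setting quantity demanded equal to quantity supplied, 433 - 6P = 2P - 23, gives P* = 57 and Q* = 91.
Because the ceiling (42) lies below the market-clearing price, it is binding.
At P = 42: Qd = 433 - 6·42 = 181 and Qs = 2·42 - 23 = 61.
Producer surplus without the control is ½ · (57 - 11.5) · 91 = 2070.25.
With the ceiling, producers sell 61 units at 42, so PS = ½ · (42 - 11.5) · 61 = 930.25.
Change in producer surplus = 930.25 - 2070.25 = -1140.

-1140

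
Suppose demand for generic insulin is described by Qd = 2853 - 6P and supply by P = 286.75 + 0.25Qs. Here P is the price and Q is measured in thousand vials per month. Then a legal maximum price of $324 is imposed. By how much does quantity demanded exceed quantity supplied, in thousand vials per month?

760

Rearranging supply gives Qs = 4P - 1147. In a free market, 2853 - 6P = 4P - 1147 gives the equilibrium P* = 400, Q* = 453.
The ceiling of 324 is below the equilibrium price 400, so it binds.
At P = 324: Qd = 2853 - 6·324 = 909 and Qs = 4·324 - 1147 = 149.
Shortage = Qd - Qs = 909 - 149 = 760.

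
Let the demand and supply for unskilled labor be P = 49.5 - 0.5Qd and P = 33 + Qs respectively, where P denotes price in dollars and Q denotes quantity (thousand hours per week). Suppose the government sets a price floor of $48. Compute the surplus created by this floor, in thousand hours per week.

12

Rearranging demand gives Qd = 99 - 2P; rearranging supply gives Qs = P - 33. Equilibrium: 99 - 2P = P - 33, so 132 = 3P and P* = 44, Q* = 11.
Because the floor (48) lies above the market-clearing price, it is binding.
At P = 48: Qd = 99 - 2·48 = 3 and Qs = 48 - 33 = 15.
Surplus = Qs - Qd = 15 - 3 = 12.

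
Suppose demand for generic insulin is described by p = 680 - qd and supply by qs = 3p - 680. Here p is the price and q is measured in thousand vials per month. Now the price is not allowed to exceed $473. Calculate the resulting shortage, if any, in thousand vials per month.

Rearranging demand gives qd = 680 - p. In a free market, 680 - p = 3p - 680 gives the equilibrium p* = 340, q* = 340.
The ceiling of 473 is above the equilibrium price 340, so it is not binding; the market clears at p* = 340, q* = 340.
Since the control does not bind, there is no shortage.

0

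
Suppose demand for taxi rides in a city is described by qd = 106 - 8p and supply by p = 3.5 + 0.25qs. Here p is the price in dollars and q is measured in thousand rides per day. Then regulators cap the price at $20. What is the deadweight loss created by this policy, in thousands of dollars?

Rearranging supply gives qs = 4p - 14. Setting quantity demanded equal to quantity supplied, 106 - 8p = 4p - 14, gives p* = 10 and q* = 26.
Since 20 is above p* = 10, the ceiling does not bind and the free-market outcome prevails.
Since the control does not bind, no trades are prevented and deadweight loss is zero.

0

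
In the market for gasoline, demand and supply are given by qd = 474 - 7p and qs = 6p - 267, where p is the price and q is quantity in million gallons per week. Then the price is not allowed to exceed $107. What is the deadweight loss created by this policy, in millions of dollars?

Equilibrium: 474 - 7p = 6p - 267, so 741 = 13p and p* = 57, q* = 75.
The ceiling of 107 is above the equilibrium price 57, so it is not binding; the market clears at p* = 57, q* = 75.
Since the control does not bind, no trades are prevented and deadweight loss is zero.

0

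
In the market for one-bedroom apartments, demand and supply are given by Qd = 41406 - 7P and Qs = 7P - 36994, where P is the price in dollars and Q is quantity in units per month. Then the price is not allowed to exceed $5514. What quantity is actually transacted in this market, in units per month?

1604

Equilibrium: 41406 - 7P = 7P - 36994, so 78400 = 14P and P* = 5600, Q* = 2206.
Because the ceiling (5514) lies below the market-clearing price, it is binding.
At P = 5514: Qd = 41406 - 7·5514 = 2808 and Qs = 7·5514 - 36994 = 1604.
The quantity actually transacted is the short side, supply: 1604.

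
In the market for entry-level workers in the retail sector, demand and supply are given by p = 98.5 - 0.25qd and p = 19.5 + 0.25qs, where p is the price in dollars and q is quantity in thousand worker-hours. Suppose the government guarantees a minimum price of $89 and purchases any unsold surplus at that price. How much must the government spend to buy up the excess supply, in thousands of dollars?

21360

Rearranging demand gives qd = 394 - 4p; rearranging supply gives qs = 4p - 78. In a free market, 394 - 4p = 4p - 78 gives the equilibrium p* = 59, q* = 158.
The floor of 89 is above the equilibrium price 59, so it binds.
At p = 89: qd = 394 - 4·89 = 38 and qs = 4·89 - 78 = 278.
Surplus = qs - qd = 240.
Government expenditure = surplus × support price = 240 × 89 = 21360.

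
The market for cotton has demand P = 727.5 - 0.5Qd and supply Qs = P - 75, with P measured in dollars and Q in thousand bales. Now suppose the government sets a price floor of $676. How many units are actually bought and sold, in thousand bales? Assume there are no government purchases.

Rearranging demand gives Qd = 1455 - 2P. Equilibrium: 1455 - 2P = P - 75, so 1530 = 3P and P* = 510, Q* = 435.
Since 676 > 510, the floor is binding.
At P = 676: Qd = 1455 - 2·676 = 103 and Qs = 676 - 75 = 601.
The quantity actually transacted is the short side, demand: 103.

103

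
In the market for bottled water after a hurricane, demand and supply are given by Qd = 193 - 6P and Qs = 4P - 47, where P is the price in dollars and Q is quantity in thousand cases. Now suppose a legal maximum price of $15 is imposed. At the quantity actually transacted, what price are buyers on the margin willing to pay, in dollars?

30

Setting quantity demanded equal to quantity supplied, 193 - 6P = 4P - 47, gives P* = 24 and Q* = 49.
Because the ceiling (15) lies below the market-clearing price, it is binding.
At P = 15: Qd = 193 - 6·15 = 103 and Qs = 4·15 - 47 = 13.
Only 13 units reach the market. On the demand curve, the marginal buyer's willingness to pay at Q = 13 is (193 - 13)/6 = 30.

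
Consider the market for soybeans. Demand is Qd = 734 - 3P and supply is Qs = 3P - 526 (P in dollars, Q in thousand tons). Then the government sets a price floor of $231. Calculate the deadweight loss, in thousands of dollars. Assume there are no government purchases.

1323

Without the control the market clears where 734 - 3P = 3P - 526, i.e. P* = 210 and Q* = 104.
Since 231 > 210, the floor is binding.
At P = 231: Qd = 734 - 3·231 = 41 and Qs = 3·231 - 526 = 167.
Quantity traded falls to 41. At Q = 41 the demand price is (734 - 41)/3 = 231 and the supply price is (526 + 41)/3 = 189.
Deadweight loss = ½ · (231 - 189) · (104 - 41) = ½ · 42 · 63 = 1323.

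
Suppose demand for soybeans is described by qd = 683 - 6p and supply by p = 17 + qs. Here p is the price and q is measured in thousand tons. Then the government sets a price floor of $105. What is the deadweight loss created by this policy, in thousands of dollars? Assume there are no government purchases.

525

Rearranging supply gives qs = p - 17. Setting quantity demanded equal to quantity supplied, 683 - 6p = p - 17, gives p* = 100 and q* = 83.
Since 105 > 100, the floor is binding.
At p = 105: qd = 683 - 6·105 = 53 and qs = 105 - 17 = 88.
Quantity traded falls to 53. At q = 53 the demand price is (683 - 53)/6 = 105 and the supply price is 17 + 53 = 70.
Deadweight loss = ½ · (105 - 70) · (83 - 53) = ½ · 35 · 30 = 525.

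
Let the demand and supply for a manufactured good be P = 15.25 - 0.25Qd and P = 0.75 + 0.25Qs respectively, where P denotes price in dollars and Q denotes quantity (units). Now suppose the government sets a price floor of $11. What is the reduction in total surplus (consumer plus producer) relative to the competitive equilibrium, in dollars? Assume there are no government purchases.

Rearranging demand gives Qd = 61 - 4P; rearranging supply gives Qs = 4P - 3. In a free market, 61 - 4P = 4P - 3 gives the equilibrium P* = 8, Q* = 29.
The floor of 11 is above the equilibrium price 8, so it binds.
At P = 11: Qd = 61 - 4·11 = 17 and Qs = 4·11 - 3 = 41.
Quantity traded falls to 17. At Q = 17 the demand price is (61 - 17)/4 = 11 and the supply price is (3 + 17)/4 = 5.
Deadweight loss = ½ · (11 - 5) · (29 - 17) = ½ · 6 · 12 = 36.

36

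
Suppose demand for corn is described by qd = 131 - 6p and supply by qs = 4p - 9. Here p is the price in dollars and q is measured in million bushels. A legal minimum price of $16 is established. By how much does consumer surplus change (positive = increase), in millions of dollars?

Setting quantity demanded equal to quantity supplied, 131 - 6p = 4p - 9, gives p* = 14 and q* = 47.
Since 16 > 14, the floor is binding.
At p = 16: qd = 131 - 6·16 = 35 and qs = 4·16 - 9 = 55.
Consumer surplus without the control is ½ · (131/6 - 14) · 47 = 2209/12.
With the floor, consumers buy 35 units at 16, so CS = ½ · (131/6 - 16) · 35 = 1225/12.
Change in consumer surplus = 1225/12 - 2209/12 = -82.

-82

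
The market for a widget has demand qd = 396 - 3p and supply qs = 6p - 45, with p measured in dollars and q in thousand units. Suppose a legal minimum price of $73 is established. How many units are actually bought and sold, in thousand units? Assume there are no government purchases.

177

Without the control the market clears where 396 - 3p = 6p - 45, i.e. p* = 49 and q* = 249.
The floor of 73 is above the equilibrium price 49, so it binds.
At p = 73: qd = 396 - 3·73 = 177 and qs = 6·73 - 45 = 393.
The quantity actually transacted is the short side, demand: 177.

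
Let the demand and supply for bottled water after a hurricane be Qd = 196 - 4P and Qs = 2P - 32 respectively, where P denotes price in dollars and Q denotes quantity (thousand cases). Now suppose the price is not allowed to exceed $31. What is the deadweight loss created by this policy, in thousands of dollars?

Without the control the market clears where 196 - 4P = 2P - 32, i.e. P* = 38 and Q* = 44.
Because the ceiling (31) lies below the market-clearing price, it is binding.
At P = 31: Qd = 196 - 4·31 = 72 and Qs = 2·31 - 32 = 30.
Quantity traded falls to 30. At Q = 30 the demand price is (196 - 30)/4 = 41.5 and the supply price is (32 + 30)/2 = 31.
Deadweight loss = ½ · (41.5 - 31) · (44 - 30) = ½ · 10.5 · 14 = 73.5.

73.5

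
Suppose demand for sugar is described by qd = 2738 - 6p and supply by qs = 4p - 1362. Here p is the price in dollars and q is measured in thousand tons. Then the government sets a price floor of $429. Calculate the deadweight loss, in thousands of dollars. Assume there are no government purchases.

Equilibrium: 2738 - 6p = 4p - 1362, so 4100 = 10p and p* = 410, q* = 278.
Because the floor (429) lies above the market-clearing price, it is binding.
At p = 429: qd = 2738 - 6·429 = 164 and qs = 4·429 - 1362 = 354.
Quantity traded falls to 164. At q = 164 the demand price is (2738 - 164)/6 = 429 and the supply price is (1362 + 164)/4 = 381.5.
Deadweight loss = ½ · (429 - 381.5) · (278 - 164) = ½ · 47.5 · 114 = 2707.5.

2707.5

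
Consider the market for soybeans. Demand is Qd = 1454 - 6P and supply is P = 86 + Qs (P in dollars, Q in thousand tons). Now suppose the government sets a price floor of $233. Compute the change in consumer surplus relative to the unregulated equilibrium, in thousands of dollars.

Rearranging supply gives Qs = P - 86. Without the control the market clears where 1454 - 6P = P - 86, i.e. P* = 220 and Q* = 134.
Since 233 > 220, the floor is binding.
At P = 233: Qd = 1454 - 6·233 = 56 and Qs = 233 - 86 = 147.
Consumer surplus without the control is ½ · (727/3 - 220) · 134 = 4489/3.
With the floor, consumers buy 56 units at 233, so CS = ½ · (727/3 - 233) · 56 = 784/3.
Change in consumer surplus = 784/3 - 4489/3 = -1235.

-1235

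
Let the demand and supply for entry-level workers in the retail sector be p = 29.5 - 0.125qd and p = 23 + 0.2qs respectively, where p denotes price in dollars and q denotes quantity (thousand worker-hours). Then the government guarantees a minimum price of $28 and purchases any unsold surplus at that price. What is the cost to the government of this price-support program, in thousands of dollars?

Rearranging demand gives qd = 236 - 8p; rearranging supply gives qs = 5p - 115. Without the control the market clears where 236 - 8p = 5p - 115, i.e. p* = 27 and q* = 20.
Because the floor (28) lies above the market-clearing price, it is binding.
At p = 28: qd = 236 - 8·28 = 12 and qs = 5·28 - 115 = 25.
Surplus = qs - qd = 13.
Government expenditure = surplus × support price = 13 × 28 = 364.

364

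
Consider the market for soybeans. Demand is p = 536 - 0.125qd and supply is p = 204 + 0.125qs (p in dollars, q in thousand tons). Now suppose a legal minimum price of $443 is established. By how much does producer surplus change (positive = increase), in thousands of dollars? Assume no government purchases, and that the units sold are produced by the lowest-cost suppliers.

32996

Rearranging demand gives qd = 4288 - 8p; rearranging supply gives qs = 8p - 1632. Equilibrium: 4288 - 8p = 8p - 1632, so 5920 = 16p and p* = 370, q* = 1328.
Because the floor (443) lies above the market-clearing price, it is binding.
At p = 443: qd = 4288 - 8·443 = 744 and qs = 8·443 - 1632 = 1912.
Producer surplus without the control is ½ · (370 - 204) · 1328 = 110224.
With the floor, 744 units are sold at 443. The supply price at q = 744 is 297, so PS = ½ · [(443 - 204) + (443 - 297)] · 744 = 143220.
Change in producer surplus = 143220 - 110224 = 32996.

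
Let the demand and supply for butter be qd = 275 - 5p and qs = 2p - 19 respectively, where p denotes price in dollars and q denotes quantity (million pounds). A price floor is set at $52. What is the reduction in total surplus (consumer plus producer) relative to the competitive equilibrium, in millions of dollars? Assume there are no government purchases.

Equilibrium: 275 - 5p = 2p - 19, so 294 = 7p and p* = 42, q* = 65.
Since 52 > 42, the floor is binding.
At p = 52: qd = 275 - 5·52 = 15 and qs = 2·52 - 19 = 85.
Quantity traded falls to 15. At q = 15 the demand price is (275 - 15)/5 = 52 and the supply price is (19 + 15)/2 = 17.
Deadweight loss = ½ · (52 - 17) · (65 - 15) = ½ · 35 · 50 = 875.

875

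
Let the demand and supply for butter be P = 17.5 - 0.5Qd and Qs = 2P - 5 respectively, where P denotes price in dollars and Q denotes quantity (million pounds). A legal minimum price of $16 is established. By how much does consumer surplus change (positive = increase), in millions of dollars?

-54

Rearranging demand gives Qd = 35 - 2P. Equilibrium: 35 - 2P = 2P - 5, so 40 = 4P and P* = 10, Q* = 15.
Because the floor (16) lies above the market-clearing price, it is binding.
At P = 16: Qd = 35 - 2·16 = 3 and Qs = 2·16 - 5 = 27.
Consumer surplus without the control is ½ · (17.5 - 10) · 15 = 56.25.
With the floor, consumers buy 3 units at 16, so CS = ½ · (17.5 - 16) · 3 = 2.25.
Change in consumer surplus = 2.25 - 56.25 = -54.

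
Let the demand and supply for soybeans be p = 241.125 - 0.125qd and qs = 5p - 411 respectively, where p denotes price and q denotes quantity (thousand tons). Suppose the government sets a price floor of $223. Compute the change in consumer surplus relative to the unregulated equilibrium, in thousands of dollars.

-13631

Rearranging demand gives qd = 1929 - 8p. Setting quantity demanded equal to quantity supplied, 1929 - 8p = 5p - 411, gives p* = 180 and q* = 489.
The floor of 223 is above the equilibrium price 180, so it binds.
At p = 223: qd = 1929 - 8·223 = 145 and qs = 5·223 - 411 = 704.
Consumer surplus without the control is ½ · (241.125 - 180) · 489 = 14945.0625.
With the floor, consumers buy 145 units at 223, so CS = ½ · (241.125 - 223) · 145 = 1314.0625.
Change in consumer surplus = 1314.0625 - 14945.0625 = -13631.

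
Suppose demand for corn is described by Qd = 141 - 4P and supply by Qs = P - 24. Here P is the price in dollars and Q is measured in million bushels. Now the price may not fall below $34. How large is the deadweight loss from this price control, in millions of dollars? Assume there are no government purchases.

10

Without the control the market clears where 141 - 4P = P - 24, i.e. P* = 33 and Q* = 9.
Since 34 > 33, the floor is binding.
At P = 34: Qd = 141 - 4·34 = 5 and Qs = 34 - 24 = 10.
Quantity traded falls to 5. At Q = 5 the demand price is (141 - 5)/4 = 34 and the supply price is 24 + 5 = 29.
Deadweight loss = ½ · (34 - 29) · (9 - 5) = ½ · 5 · 4 = 10.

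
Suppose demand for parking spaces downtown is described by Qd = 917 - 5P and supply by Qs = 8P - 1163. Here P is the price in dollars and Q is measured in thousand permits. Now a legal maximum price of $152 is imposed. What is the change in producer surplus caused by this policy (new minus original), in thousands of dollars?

-680

In a free market, 917 - 5P = 8P - 1163 gives the equilibrium P* = 160, Q* = 117.
Because the ceiling (152) lies below the market-clearing price, it is binding.
At P = 152: Qd = 917 - 5·152 = 157 and Qs = 8·152 - 1163 = 53.
Producer surplus without the control is ½ · (160 - 145.375) · 117 = 855.5625.
With the ceiling, producers sell 53 units at 152, so PS = ½ · (152 - 145.375) · 53 = 175.5625.
Change in producer surplus = 175.5625 - 855.5625 = -680.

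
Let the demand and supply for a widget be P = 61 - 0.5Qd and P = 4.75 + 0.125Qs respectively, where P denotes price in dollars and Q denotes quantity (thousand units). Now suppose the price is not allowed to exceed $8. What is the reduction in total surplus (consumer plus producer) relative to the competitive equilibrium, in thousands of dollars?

Rearranging demand gives Qd = 122 - 2P; rearranging supply gives Qs = 8P - 38. In a free market, 122 - 2P = 8P - 38 gives the equilibrium P* = 16, Q* = 90.
The ceiling of 8 is below the equilibrium price 16, so it binds.
At P = 8: Qd = 122 - 2·8 = 106 and Qs = 8·8 - 38 = 26.
Quantity traded falls to 26. At Q = 26 the demand price is (122 - 26)/2 = 48 and the supply price is (38 + 26)/8 = 8.
Deadweight loss = ½ · (48 - 8) · (90 - 26) = ½ · 40 · 64 = 1280.

1280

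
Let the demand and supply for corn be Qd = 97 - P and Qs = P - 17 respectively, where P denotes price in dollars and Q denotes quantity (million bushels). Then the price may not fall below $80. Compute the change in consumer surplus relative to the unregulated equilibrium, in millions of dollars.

-655.5

In a free market, 97 - P = P - 17 gives the equilibrium P* = 57, Q* = 40.
Because the floor (80) lies above the market-clearing price, it is binding.
At P = 80: Qd = 97 - 80 = 17 and Qs = 80 - 17 = 63.
Consumer surplus without the control is ½ · (97 - 57) · 40 = 800.
With the floor, consumers buy 17 units at 80, so CS = ½ · (97 - 80) · 17 = 144.5.
Change in consumer surplus = 144.5 - 800 = -655.5.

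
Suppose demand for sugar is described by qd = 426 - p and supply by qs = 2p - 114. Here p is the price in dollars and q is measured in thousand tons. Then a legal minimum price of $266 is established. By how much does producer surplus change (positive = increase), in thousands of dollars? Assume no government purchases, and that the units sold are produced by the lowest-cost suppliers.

11911

Without the control the market clears where 426 - p = 2p - 114, i.e. p* = 180 and q* = 246.
Because the floor (266) lies above the market-clearing price, it is binding.
At p = 266: qd = 426 - 266 = 160 and qs = 2·266 - 114 = 418.
Producer surplus without the control is ½ · (180 - 57) · 246 = 15129.
With the floor, 160 units are sold at 266. The supply price at q = 160 is 137, so PS = ½ · [(266 - 57) + (266 - 137)] · 160 = 27040.
Change in producer surplus = 27040 - 15129 = 11911.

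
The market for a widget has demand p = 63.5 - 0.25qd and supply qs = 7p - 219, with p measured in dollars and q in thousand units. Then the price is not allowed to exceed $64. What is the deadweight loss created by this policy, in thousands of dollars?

0

Rearranging demand gives qd = 254 - 4p. Without the control the market clears where 254 - 4p = 7p - 219, i.e. p* = 43 and q* = 82.
The ceiling of 64 is above the equilibrium price 43, so it is not binding; the market clears at p* = 43, q* = 82.
Since the control does not bind, no trades are prevented and deadweight loss is zero.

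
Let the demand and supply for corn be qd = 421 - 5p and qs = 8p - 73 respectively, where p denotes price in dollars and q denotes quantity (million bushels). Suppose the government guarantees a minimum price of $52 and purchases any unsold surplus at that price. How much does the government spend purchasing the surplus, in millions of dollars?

9464

In a free market, 421 - 5p = 8p - 73 gives the equilibrium p* = 38, q* = 231.
Because the floor (52) lies above the market-clearing price, it is binding.
At p = 52: qd = 421 - 5·52 = 161 and qs = 8·52 - 73 = 343.
Surplus = qs - qd = 182.
Government expenditure = surplus × support price = 182 × 52 = 9464.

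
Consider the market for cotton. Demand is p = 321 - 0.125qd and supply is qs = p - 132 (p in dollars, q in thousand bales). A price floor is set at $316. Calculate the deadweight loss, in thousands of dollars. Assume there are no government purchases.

9216

Rearranging demand gives qd = 2568 - 8p. In a free market, 2568 - 8p = p - 132 gives the equilibrium p* = 300, q* = 168.
Because the floor (316) lies above the market-clearing price, it is binding.
At p = 316: qd = 2568 - 8·316 = 40 and qs = 316 - 132 = 184.
Quantity traded falls to 40. At q = 40 the demand price is (2568 - 40)/8 = 316 and the supply price is 132 + 40 = 172.
Deadweight loss = ½ · (316 - 172) · (168 - 40) = ½ · 144 · 128 = 9216.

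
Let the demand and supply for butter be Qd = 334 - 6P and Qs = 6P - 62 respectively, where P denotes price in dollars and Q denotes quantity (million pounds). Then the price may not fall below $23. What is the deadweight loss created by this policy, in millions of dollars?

0

In a free market, 334 - 6P = 6P - 62 gives the equilibrium P* = 33, Q* = 136.
Since 23 is below P* = 33, the floor does not bind and the free-market outcome prevails.
Since the control does not bind, no trades are prevented and deadweight loss is zero.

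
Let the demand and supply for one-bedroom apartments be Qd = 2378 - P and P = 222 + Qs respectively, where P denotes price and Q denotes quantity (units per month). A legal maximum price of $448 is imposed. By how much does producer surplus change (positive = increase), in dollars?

Rearranging supply gives Qs = P - 222. In a free market, 2378 - P = P - 222 gives the equilibrium P* = 1300, Q* = 1078.
Because the ceiling (448) lies below the market-clearing price, it is binding.
At P = 448: Qd = 2378 - 448 = 1930 and Qs = 448 - 222 = 226.
Producer surplus without the control is ½ · (1300 - 222) · 1078 = 581042.
With the ceiling, producers sell 226 units at 448, so PS = ½ · (448 - 222) · 226 = 25538.
Change in producer surplus = 25538 - 581042 = -555504.

-555504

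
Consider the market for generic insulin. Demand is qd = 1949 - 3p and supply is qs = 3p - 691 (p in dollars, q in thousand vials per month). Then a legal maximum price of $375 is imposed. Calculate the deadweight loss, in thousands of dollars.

Setting quantity demanded equal to quantity supplied, 1949 - 3p = 3p - 691, gives p* = 440 and q* = 629.
Because the ceiling (375) lies below the market-clearing price, it is binding.
At p = 375: qd = 1949 - 3·375 = 824 and qs = 3·375 - 691 = 434.
Quantity traded falls to 434. At q = 434 the demand price is (1949 - 434)/3 = 505 and the supply price is (691 + 434)/3 = 375.
Deadweight loss = ½ · (505 - 375) · (629 - 434) = ½ · 130 · 195 = 12675.

12675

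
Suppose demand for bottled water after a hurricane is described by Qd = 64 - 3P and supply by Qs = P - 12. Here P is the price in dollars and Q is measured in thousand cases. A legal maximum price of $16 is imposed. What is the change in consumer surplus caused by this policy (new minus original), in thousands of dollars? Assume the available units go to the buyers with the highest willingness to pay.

In a free market, 64 - 3P = P - 12 gives the equilibrium P* = 19, Q* = 7.
The ceiling of 16 is below the equilibrium price 19, so it binds.
At P = 16: Qd = 64 - 3·16 = 16 and Qs = 16 - 12 = 4.
Consumer surplus without the control is ½ · (64/3 - 19) · 7 = 49/6.
With the ceiling, 4 units are sold at 16 (assume they go to the highest-value buyers). The demand price at Q = 4 is 20, so CS = ½ · [(64/3 - 16) + (20 - 16)] · 4 = 56/3.
Change in consumer surplus = 56/3 - 49/6 = 10.5.

10.5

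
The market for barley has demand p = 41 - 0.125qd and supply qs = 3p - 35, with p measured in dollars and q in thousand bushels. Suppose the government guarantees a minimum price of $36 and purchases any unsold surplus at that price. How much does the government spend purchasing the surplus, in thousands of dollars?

1188

Rearranging demand gives qd = 328 - 8p. Setting quantity demanded equal to quantity supplied, 328 - 8p = 3p - 35, gives p* = 33 and q* = 64.
The floor of 36 is above the equilibrium price 33, so it binds.
At p = 36: qd = 328 - 8·36 = 40 and qs = 3·36 - 35 = 73.
Surplus = qs - qd = 33.
Government expenditure = surplus × support price = 33 × 36 = 1188.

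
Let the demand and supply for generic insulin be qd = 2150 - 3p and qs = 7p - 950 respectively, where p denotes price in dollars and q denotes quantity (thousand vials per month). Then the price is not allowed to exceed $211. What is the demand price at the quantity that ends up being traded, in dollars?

541

Without the control the market clears where 2150 - 3p = 7p - 950, i.e. p* = 310 and q* = 1220.
Since 211 < 310, the ceiling is binding.
At p = 211: qd = 2150 - 3·211 = 1517 and qs = 7·211 - 950 = 527.
Only 527 units reach the market. On the demand curve, the marginal buyer's willingness to pay at q = 527 is (2150 - 527)/3 = 541.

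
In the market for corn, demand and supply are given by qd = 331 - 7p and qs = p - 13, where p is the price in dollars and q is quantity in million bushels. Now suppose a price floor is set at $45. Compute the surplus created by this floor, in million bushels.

In a free market, 331 - 7p = p - 13 gives the equilibrium p* = 43, q* = 30.
Because the floor (45) lies above the market-clearing price, it is binding.
At p = 45: qd = 331 - 7·45 = 16 and qs = 45 - 13 = 32.
Surplus = qs - qd = 32 - 16 = 16.

16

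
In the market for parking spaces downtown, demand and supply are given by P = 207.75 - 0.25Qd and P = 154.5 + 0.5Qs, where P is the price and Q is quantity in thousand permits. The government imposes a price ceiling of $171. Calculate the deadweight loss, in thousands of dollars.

541.5

Rearranging demand gives Qd = 831 - 4P; rearranging supply gives Qs = 2P - 309. Without the control the market clears where 831 - 4P = 2P - 309, i.e. P* = 190 and Q* = 71.
Because the ceiling (171) lies below the market-clearing price, it is binding.
At P = 171: Qd = 831 - 4·171 = 147 and Qs = 2·171 - 309 = 33.
Quantity traded falls to 33. At Q = 33 the demand price is (831 - 33)/4 = 199.5 and the supply price is (309 + 33)/2 = 171.
Deadweight loss = ½ · (199.5 - 171) · (71 - 33) = ½ · 28.5 · 38 = 541.5.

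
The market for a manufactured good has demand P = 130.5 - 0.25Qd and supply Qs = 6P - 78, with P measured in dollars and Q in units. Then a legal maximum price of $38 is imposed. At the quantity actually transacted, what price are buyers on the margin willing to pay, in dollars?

93

Rearranging demand gives Qd = 522 - 4P. Without the control the market clears where 522 - 4P = 6P - 78, i.e. P* = 60 and Q* = 282.
Since 38 < 60, the ceiling is binding.
At P = 38: Qd = 522 - 4·38 = 370 and Qs = 6·38 - 78 = 150.
Only 150 units reach the market. On the demand curve, the marginal buyer's willingness to pay at Q = 150 is (522 - 150)/4 = 93.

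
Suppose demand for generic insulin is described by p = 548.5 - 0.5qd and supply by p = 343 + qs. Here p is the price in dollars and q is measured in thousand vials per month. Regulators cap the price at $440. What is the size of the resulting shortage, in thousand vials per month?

Rearranging demand gives qd = 1097 - 2p; rearranging supply gives qs = p - 343. In a free market, 1097 - 2p = p - 343 gives the equilibrium p* = 480, q* = 137.
Since 440 < 480, the ceiling is binding.
At p = 440: qd = 1097 - 2·440 = 217 and qs = 440 - 343 = 97.
Shortage = qd - qs = 217 - 97 = 120.

120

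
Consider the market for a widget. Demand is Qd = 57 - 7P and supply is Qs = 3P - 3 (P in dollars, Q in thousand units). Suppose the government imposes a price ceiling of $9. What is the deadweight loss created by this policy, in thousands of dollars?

0

Setting quantity demanded equal to quantity supplied, 57 - 7P = 3P - 3, gives P* = 6 and Q* = 15.
Since 9 is above P* = 6, the ceiling does not bind and the free-market outcome prevails.
Since the control does not bind, no trades are prevented and deadweight loss is zero.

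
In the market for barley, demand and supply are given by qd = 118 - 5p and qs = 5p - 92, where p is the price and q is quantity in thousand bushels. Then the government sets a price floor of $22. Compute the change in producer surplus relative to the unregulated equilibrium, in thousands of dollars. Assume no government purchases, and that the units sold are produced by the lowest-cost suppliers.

In a free market, 118 - 5p = 5p - 92 gives the equilibrium p* = 21, q* = 13.
The floor of 22 is above the equilibrium price 21, so it binds.
At p = 22: qd = 118 - 5·22 = 8 and qs = 5·22 - 92 = 18.
Producer surplus without the control is ½ · (21 - 18.4) · 13 = 16.9.
With the floor, 8 units are sold at 22. The supply price at q = 8 is 20, so PS = ½ · [(22 - 18.4) + (22 - 20)] · 8 = 22.4.
Change in producer surplus = 22.4 - 16.9 = 5.5.

5.5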